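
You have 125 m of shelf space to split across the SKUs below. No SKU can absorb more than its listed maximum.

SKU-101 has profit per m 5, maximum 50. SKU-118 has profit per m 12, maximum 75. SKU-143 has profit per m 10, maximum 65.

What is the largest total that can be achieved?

1400

Order the SKUs by profit per m: SKU-118 12 > SKU-143 10 > SKU-101 5.
Give SKU-118 75 to hit its cap of 75 → 50 left.
Only 50 left; SKU-143 takes them to reach 50.
Total = 12×75 + 10×50 = 1400.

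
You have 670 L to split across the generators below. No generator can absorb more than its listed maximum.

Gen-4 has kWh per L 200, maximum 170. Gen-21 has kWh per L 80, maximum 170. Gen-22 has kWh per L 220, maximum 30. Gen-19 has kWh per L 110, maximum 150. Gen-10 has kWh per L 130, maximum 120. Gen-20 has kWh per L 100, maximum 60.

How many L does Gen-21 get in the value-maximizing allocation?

140

Rank by kWh per L: Gen-22 220 > Gen-4 200 > Gen-10 130 > Gen-19 110 > Gen-20 100 > Gen-21 80.
Gen-22: +30 to 30 (cap) → 640 left.
Gen-4 takes 170 to reach its cap of 170 → 470 left.
Gen-10 takes 120 to reach its cap of 120 → 350 left.
Gen-19: +150 to 150 (cap) → 200 left.
Give Gen-20 60 to hit its cap of 60 → 140 left.
Gen-21 has room for 170 but only 140 remain, so it gets 140.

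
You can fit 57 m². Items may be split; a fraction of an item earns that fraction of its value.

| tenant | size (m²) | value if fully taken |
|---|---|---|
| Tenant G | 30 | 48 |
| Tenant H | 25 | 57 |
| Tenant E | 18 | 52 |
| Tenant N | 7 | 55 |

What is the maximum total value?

Rank by value-to-size ratio: Tenant N 55/7≈7.86, Tenant E 52/18≈2.89, Tenant H 57/25≈2.28, Tenant G 48/30≈1.6.
All 7 m² of Tenant N fit (value 55) ; 50 remain.
All 18 m² of Tenant E fit (value 52) ; 32 remain.
All 25 m² of Tenant H fit (value 57) ; 7 remain.
7 m² left: a 7/30 share of Tenant G gives 48×7/30 = 11.2.
Total value = 175.2.

175.2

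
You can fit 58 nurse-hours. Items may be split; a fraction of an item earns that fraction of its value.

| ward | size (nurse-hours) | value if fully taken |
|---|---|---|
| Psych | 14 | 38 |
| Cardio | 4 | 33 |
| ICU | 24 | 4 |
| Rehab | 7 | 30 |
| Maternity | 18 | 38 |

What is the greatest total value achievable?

Best value per unit of size first: Cardio 33/4≈8.25, Rehab 30/7≈4.29, Psych 38/14≈2.71, Maternity 38/18≈2.11, ICU 4/24≈0.167.
Cardio: take in full, 4 nurse-hours for value 33 ; 54 left.
Rehab: take in full, 7 nurse-hours for value 30 ; 47 left.
Take all of Psych (14 nurse-hours, value 38) ; 33 nurse-hours left.
All 18 nurse-hours of Maternity fit (value 38) ; 15 remain.
Only 15 nurse-hours remain; take 15/24 of ICU for value 4×15/24 = 2.5.
Total value = 141.5.

141.5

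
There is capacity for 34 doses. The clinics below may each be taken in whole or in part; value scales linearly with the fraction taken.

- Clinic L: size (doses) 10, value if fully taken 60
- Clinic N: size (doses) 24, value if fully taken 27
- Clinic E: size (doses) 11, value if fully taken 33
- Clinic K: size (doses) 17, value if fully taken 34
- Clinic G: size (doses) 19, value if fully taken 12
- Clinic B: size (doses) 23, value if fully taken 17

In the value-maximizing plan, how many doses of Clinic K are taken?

Rank by value-to-size ratio: Clinic L 60/10≈6, Clinic E 33/11≈3, Clinic K 34/17≈2, Clinic N 27/24≈1.12, Clinic B 17/23≈0.739, Clinic G 12/19≈0.632.
All 10 doses of Clinic L fit (value 60) — 24 remain.
Clinic E: take in full, 11 doses for value 33 — 13 left.
13 doses left: a 13/17 share of Clinic K gives 34×13/17 = 26.

13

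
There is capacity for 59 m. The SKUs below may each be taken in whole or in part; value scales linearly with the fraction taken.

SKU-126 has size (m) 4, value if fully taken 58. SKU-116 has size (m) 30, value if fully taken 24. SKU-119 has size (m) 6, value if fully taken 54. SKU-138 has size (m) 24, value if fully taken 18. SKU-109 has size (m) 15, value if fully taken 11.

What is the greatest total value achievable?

Best value per unit of size first: SKU-126 58/4≈14.5, SKU-119 54/6≈9, SKU-116 24/30≈0.8, SKU-138 18/24≈0.75, SKU-109 11/15≈0.733.
Take all of SKU-126 (4 m, value 58) — 55 m left.
SKU-119: take in full, 6 m for value 54 — 49 left.
SKU-116: take in full, 30 m for value 24 — 19 left.
19 m left: a 19/24 share of SKU-138 gives 18×19/24 = 14.25.
Total value = 150.25.

150.25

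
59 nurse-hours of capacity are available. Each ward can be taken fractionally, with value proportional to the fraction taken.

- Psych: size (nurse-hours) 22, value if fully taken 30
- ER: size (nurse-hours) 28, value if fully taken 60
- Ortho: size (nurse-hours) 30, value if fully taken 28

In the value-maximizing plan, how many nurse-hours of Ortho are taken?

9

Sort by value density: ER 60/28≈2.14, Psych 30/22≈1.36, Ortho 28/30≈0.933.
Take all of ER (28 nurse-hours, value 60) ; 31 nurse-hours left.
All 22 nurse-hours of Psych fit (value 30) ; 9 remain.
Fill the last 9 nurse-hours with part of Ortho: 9/30 of it earns 8.4.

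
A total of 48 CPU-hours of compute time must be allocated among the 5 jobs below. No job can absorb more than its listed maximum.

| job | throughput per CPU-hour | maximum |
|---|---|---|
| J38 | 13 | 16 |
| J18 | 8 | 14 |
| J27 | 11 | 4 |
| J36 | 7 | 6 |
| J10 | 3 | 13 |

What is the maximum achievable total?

Order the jobs by throughput per CPU-hour: J38 13 > J27 11 > J18 8 > J36 7 > J10 3.
J38 takes 16 to reach its cap of 16 ; 32 left.
J27: +4 to 4 (cap) ; 28 left.
J18 takes 14 to reach its cap of 14 ; 14 left.
J36 takes 6 to reach its cap of 6 ; 8 left.
J10 has room for 13 but only 8 remain, so it gets 8.
Total = 13×16 + 8×14 + 11×4 + 7×6 + 3×8 = 430.

430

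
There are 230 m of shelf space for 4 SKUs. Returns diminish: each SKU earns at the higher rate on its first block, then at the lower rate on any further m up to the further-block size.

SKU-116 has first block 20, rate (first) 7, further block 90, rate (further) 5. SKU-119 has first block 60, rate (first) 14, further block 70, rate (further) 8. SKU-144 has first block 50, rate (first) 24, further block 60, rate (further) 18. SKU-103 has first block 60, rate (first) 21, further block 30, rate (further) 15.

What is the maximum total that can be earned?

Order all 8 blocks by rate: SKU-144/tier1 24 > SKU-103/tier1 21 > SKU-144/tier2 18 > SKU-103/tier2 15 > SKU-119/tier1 14 > SKU-119/tier2 8 > SKU-116/tier1 7 > SKU-116/tier2 5.
Fill SKU-144 tier1 block (50 at 24) ; 180 left.
SKU-103 tier1 at 21: fill all 60 ; 120 left.
SKU-144 tier2 at 18: fill all 60 ; 60 left.
SKU-103/tier2 (15): +30 ; 30 left.
SKU-119/tier1: +30 of 60 at 14; pool empty.
Total = 24×50 + 21×60 + 18×60 + 15×30 + 14×30 = 4410.

4410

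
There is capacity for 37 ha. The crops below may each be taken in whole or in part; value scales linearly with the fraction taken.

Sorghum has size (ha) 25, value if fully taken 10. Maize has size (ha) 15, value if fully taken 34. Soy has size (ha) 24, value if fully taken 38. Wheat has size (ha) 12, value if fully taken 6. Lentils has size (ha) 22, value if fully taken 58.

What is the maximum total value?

92

Rank by value-to-size ratio: Lentils 58/22≈2.64, Maize 34/15≈2.27, Soy 38/24≈1.58, Wheat 6/12≈0.5, Sorghum 10/25≈0.4.
All 22 ha of Lentils fit (value 58) — 15 remain.
Maize: take in full, 15 ha for value 34 — 0 left.
Total value = 92.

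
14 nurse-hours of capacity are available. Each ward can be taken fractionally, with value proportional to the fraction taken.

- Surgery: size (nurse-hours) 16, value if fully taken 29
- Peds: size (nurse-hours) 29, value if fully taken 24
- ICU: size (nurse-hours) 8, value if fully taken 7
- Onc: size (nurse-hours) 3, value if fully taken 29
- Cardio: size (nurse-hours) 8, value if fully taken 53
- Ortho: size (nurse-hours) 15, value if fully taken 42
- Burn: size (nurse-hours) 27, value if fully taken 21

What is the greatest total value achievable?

90.4

Sort by value density: Onc 29/3≈9.67, Cardio 53/8≈6.62, Ortho 42/15≈2.8, Surgery 29/16≈1.81, ICU 7/8≈0.875, Peds 24/29≈0.828, Burn 21/27≈0.778.
Onc: take in full, 3 nurse-hours for value 29 ; 11 left.
Take all of Cardio (8 nurse-hours, value 53) ; 3 nurse-hours left.
Fill the last 3 nurse-hours with part of Ortho: 3/15 of it earns 8.4.
Total value = 90.4.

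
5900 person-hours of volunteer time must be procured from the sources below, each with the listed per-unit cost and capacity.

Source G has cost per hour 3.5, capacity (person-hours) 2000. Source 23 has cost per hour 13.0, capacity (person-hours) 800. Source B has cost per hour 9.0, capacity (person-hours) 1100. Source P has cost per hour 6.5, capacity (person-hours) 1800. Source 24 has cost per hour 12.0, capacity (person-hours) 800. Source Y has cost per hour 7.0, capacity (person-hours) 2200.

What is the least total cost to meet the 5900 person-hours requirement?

Use sources in increasing cost order.
Take 2000 from Source G at 3.5 → need 3900 more.
Source P (6.5): use full 1800 → 2100 person-hours to go.
Source Y (7.0): take the remaining 2100 → done.
Source B, Source 24, Source 23: unused.
Cost = 2000×3.5 + 1800×6.5 + 2100×7.0 = 33400.

33400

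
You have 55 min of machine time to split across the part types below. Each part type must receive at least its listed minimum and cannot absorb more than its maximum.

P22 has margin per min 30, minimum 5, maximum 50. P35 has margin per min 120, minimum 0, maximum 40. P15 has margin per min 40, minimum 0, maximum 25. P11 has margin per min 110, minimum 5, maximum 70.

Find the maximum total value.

Meeting every minimum uses 5+0+0+5 = 10 min, leaving 45.
Rank by margin per min: P35 120 > P11 110 > P15 40 > P22 30.
P35: +40 to 40 (cap) — 5 left.
Only 5 left; P11 takes them to reach 10.
Total = 30×5 + 120×40 + 110×10 = 6050.

6050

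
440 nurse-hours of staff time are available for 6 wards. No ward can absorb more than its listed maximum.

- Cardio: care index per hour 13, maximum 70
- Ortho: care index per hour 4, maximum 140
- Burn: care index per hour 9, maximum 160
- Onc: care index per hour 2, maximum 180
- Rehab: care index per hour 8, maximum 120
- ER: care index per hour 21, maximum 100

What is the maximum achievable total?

Highest care index per hour first: ER 21 > Cardio 13 > Burn 9 > Rehab 8 > Ortho 4 > Onc 2.
ER: +100 to 100 (cap) → 340 left.
Cardio: +70 to 70 (cap) → 270 left.
Give Burn 160 to hit its cap of 160 → 110 left.
Only 110 left; Rehab takes them to reach 110.
Total = 13×70 + 9×160 + 8×110 + 21×100 = 5330.

5330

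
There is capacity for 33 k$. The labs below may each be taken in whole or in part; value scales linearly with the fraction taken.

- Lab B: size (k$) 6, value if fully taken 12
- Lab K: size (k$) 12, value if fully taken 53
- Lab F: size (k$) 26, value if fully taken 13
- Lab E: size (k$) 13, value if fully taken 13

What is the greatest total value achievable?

Best value per unit of size first: Lab K 53/12≈4.42, Lab B 12/6≈2, Lab E 13/13≈1, Lab F 13/26≈0.5.
Take all of Lab K (12 k$, value 53) — 21 k$ left.
All 6 k$ of Lab B fit (value 12) — 15 remain.
Take all of Lab E (13 k$, value 13) — 2 k$ left.
Only 2 k$ remain; take 2/26 of Lab F for value 13×2/26 = 1.
Total value = 79.

79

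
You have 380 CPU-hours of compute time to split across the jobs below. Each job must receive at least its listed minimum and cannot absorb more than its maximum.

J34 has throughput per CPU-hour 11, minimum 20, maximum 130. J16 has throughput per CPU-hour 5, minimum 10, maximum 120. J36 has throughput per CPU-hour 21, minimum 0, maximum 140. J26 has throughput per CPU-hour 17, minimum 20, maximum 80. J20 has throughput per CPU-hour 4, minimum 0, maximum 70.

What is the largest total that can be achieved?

Meeting every minimum uses 20+10+0+20+0 = 50 CPU-hours, leaving 330.
Highest throughput per CPU-hour first: J36 21 > J26 17 > J34 11 > J16 5 > J20 4.
Give J36 140 more to hit its cap of 140 ; 190 left.
J26 takes 60 more to reach its cap of 80 ; 130 left.
J34: +110 to 130 (cap) ; 20 left.
J16: +20 (room for 110) → 30. Pool exhausted.
Total = 11×130 + 5×30 + 21×140 + 17×80 = 5880.

5880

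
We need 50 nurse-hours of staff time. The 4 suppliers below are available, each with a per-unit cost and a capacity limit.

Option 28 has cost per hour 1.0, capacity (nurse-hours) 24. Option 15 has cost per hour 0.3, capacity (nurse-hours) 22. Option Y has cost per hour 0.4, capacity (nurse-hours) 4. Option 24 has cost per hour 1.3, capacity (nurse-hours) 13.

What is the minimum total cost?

32.2

Use suppliers in increasing cost order.
Take 22 from Option 15 at 0.3 → need 28 more.
Take 4 from Option Y at 0.4 → need 24 more.
Take 24 from Option 28 at 1.0 → need 0 more.
Option 24: unused.
Cost = 22×0.3 + 4×0.4 + 24×1.0 = 32.2.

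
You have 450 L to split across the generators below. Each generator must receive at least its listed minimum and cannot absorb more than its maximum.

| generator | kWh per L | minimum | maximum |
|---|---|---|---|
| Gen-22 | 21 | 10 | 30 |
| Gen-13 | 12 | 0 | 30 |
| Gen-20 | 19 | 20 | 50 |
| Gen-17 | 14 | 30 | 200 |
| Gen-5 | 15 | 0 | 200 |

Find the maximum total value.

Meeting every minimum uses 10+0+20+30+0 = 60 L, leaving 390.
Highest kWh per L first: Gen-22 21 > Gen-20 19 > Gen-5 15 > Gen-17 14 > Gen-13 12.
Give Gen-22 20 more to hit its cap of 30 ; 370 left.
Gen-20: +30 to 50 (cap) ; 340 left.
Gen-5 takes 200 more to reach its cap of 200 ; 140 left.
Only 140 left; Gen-17 takes them to reach 170.
Total = 21×30 + 19×50 + 14×170 + 15×200 = 6960.

6960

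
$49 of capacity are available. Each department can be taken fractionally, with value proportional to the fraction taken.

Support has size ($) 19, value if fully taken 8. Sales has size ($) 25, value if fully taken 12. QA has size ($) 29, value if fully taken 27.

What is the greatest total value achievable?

Sort by value density: QA 27/29≈0.931, Sales 12/25≈0.48, Support 8/19≈0.421.
All 29 $ of QA fit (value 27) ; 20 remain.
Fill the last 20 $ with part of Sales: 20/25 of it earns 9.6.
Total value = 36.6.

36.6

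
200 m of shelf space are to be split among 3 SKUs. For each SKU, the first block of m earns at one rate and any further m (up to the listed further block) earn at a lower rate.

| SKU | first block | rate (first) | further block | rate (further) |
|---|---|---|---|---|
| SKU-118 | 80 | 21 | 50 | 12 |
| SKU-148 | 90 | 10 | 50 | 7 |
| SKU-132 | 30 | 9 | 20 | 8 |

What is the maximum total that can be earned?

2980

Rank every tier by rate: SKU-118/first 21 > SKU-118/second 12 > SKU-148/first 10 > SKU-132/first 9 > SKU-132/second 8 > SKU-148/second 7.
Fill SKU-118 first block (80 at 21) → 120 left.
SKU-118/second (12): +50 → 70 left.
70 remain; put them into SKU-148 first at 10.
Total = 21×80 + 12×50 + 10×70 = 2980.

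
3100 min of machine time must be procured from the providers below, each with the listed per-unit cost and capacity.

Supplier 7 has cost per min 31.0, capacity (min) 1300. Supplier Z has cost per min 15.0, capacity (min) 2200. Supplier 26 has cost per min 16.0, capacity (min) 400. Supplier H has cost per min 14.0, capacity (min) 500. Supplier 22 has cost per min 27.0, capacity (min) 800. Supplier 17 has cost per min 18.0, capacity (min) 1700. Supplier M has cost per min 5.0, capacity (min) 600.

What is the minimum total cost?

40000

Fill from the cheapest provider first.
Supplier M at 5.0: take all 600 min → 2500 still needed.
Take 500 from Supplier H at 14.0 → need 2000 more.
Supplier Z at 15.0: take 2000 of its 2200 → requirement met.
Supplier 26, Supplier 17, Supplier 22, Supplier 7: unused.
Cost = 600×5.0 + 500×14.0 + 2000×15.0 = 40000.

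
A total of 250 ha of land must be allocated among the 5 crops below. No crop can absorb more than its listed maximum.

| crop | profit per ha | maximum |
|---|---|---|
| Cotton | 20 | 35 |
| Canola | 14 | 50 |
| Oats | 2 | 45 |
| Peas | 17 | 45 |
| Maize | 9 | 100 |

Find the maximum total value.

Highest profit per ha first: Cotton 20 > Peas 17 > Canola 14 > Maize 9 > Oats 2.
Cotton: +35 to 35 (cap) ; 215 left.
Peas takes 45 to reach its cap of 45 ; 170 left.
Canola takes 50 to reach its cap of 50 ; 120 left.
Maize takes 100 to reach its cap of 100 ; 20 left.
Oats has room for 45 but only 20 remain, so it gets 20.
Total = 20×35 + 14×50 + 2×20 + 17×45 + 9×100 = 3105.

3105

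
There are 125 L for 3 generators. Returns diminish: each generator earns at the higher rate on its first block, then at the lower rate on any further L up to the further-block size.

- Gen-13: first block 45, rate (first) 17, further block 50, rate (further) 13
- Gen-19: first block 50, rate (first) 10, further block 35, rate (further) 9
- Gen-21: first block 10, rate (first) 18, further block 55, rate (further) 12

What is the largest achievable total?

Treat each block as its own option and order by rate: Gen-21/first 18 > Gen-13/first 17 > Gen-13/second 13 > Gen-21/second 12 > Gen-19/first 10 > Gen-19/second 9.
Gen-21 first at 18: fill all 10 → 115 left.
Fill Gen-13 first block (45 at 17) → 70 left.
Gen-13/second (13): +50 → 20 left.
20 remain; put them into Gen-21 second at 12.
Total = 18×10 + 17×45 + 13×50 + 12×20 = 1835.

1835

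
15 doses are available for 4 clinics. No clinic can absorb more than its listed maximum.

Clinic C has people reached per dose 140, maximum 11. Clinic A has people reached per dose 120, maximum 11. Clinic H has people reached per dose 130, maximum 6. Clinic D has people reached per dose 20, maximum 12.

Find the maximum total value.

2060

Order the clinics by people reached per dose: Clinic C 140 > Clinic H 130 > Clinic A 120 > Clinic D 20.
Clinic C: +11 to 11 (cap) — 4 left.
Clinic H has room for 6 but only 4 remain, so it gets 4.
Total = 140×11 + 130×4 = 2060.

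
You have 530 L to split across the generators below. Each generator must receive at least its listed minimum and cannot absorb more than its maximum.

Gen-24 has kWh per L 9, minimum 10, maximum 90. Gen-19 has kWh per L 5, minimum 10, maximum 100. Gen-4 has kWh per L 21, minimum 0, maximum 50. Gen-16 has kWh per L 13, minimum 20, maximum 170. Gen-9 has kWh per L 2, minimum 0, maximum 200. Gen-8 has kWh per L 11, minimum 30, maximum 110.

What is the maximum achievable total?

5800

Meeting every minimum uses 10+10+0+20+0+30 = 70 L, leaving 460.
Rank by kWh per L: Gen-4 21 > Gen-16 13 > Gen-8 11 > Gen-24 9 > Gen-19 5 > Gen-9 2.
Gen-4: +50 to 50 (cap) ; 410 left.
Gen-16 takes 150 more to reach its cap of 170 ; 260 left.
Give Gen-8 80 more to hit its cap of 110 ; 180 left.
Gen-24 takes 80 more to reach its cap of 90 ; 100 left.
Gen-19 takes 90 more to reach its cap of 100 ; 10 left.
Gen-9 has room for 200 more but only 10 remain, so it gets 10.
Total = 9×90 + 5×100 + 21×50 + 13×170 + 2×10 + 11×110 = 5800.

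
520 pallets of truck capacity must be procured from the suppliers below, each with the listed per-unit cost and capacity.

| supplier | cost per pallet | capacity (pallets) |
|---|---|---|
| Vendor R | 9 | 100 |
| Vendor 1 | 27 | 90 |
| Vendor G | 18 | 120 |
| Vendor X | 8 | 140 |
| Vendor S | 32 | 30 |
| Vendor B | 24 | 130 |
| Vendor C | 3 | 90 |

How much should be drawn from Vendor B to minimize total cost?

Cheapest first:
Vendor C at 3: take all 90 pallets — 430 still needed.
Vendor X at 8: take all 140 pallets — 290 still needed.
Vendor R at 9: take all 100 pallets — 190 still needed.
Vendor G (18): use full 120 — 70 pallets to go.
Vendor B (24): take the remaining 70 — done.
Vendor 1, Vendor S: unused.

70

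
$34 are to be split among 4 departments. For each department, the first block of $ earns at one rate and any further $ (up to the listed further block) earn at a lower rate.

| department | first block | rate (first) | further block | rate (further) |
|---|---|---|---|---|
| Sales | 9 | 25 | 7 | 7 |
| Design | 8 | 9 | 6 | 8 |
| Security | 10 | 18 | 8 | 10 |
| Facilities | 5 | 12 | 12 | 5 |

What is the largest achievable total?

Treat each block as its own option and order by rate: Sales/tier1 25 > Security/tier1 18 > Facilities/tier1 12 > Security/tier2 10 > Design/tier1 9 > Design/tier2 8 > Sales/tier2 7 > Facilities/tier2 5.
Fill Sales tier1 block (9 at 25) → 25 left.
Security tier1 at 18: fill all 10 → 15 left.
Fill Facilities tier1 block (5 at 12) → 10 left.
Security tier2 at 10: fill all 8 → 2 left.
2 remain; put them into Design tier1 at 9.
Total = 25×9 + 18×10 + 12×5 + 10×8 + 9×2 = 563.

563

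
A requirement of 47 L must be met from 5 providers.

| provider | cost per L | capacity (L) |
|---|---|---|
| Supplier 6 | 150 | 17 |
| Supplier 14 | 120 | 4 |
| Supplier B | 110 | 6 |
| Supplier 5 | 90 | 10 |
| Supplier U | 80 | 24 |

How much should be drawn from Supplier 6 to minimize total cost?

Use providers in increasing cost order.
Take 24 from Supplier U at 80 → need 23 more.
Supplier 5 at 90: take all 10 L → 13 still needed.
Supplier B at 110: take all 6 L → 7 still needed.
Supplier 14 at 120: take all 4 L → 3 still needed.
Take 3 from Supplier 6 at 150 to finish.

3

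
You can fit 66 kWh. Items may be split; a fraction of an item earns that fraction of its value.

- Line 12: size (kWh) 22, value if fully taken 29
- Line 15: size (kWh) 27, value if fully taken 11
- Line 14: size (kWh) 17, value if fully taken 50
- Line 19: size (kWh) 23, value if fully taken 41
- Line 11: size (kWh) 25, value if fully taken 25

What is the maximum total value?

Rank by value-to-size ratio: Line 14 50/17≈2.94, Line 19 41/23≈1.78, Line 12 29/22≈1.32, Line 11 25/25≈1, Line 15 11/27≈0.407.
Line 14: take in full, 17 kWh for value 50 ; 49 left.
Take all of Line 19 (23 kWh, value 41) ; 26 kWh left.
All 22 kWh of Line 12 fit (value 29) ; 4 remain.
4 kWh left: a 4/25 share of Line 11 gives 25×4/25 = 4.
Total value = 124.

124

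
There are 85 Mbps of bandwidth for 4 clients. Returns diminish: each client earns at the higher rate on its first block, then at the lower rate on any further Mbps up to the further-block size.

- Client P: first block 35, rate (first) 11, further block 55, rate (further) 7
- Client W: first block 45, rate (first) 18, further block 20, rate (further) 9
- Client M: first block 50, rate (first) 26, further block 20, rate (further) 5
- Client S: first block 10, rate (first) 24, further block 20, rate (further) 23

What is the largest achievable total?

2090

Order all 8 blocks by rate: Client M/T1 26 > Client S/T1 24 > Client S/T2 23 > Client W/T1 18 > Client P/T1 11 > Client W/T2 9 > Client P/T2 7 > Client M/T2 5.
Fill Client M T1 block (50 at 26) — 35 left.
Client S/T1 (24): +10 — 25 left.
Client S/T2 (23): +20 — 5 left.
Client W T1 at 18: only 5 left, fill 5.
Total = 26×50 + 24×10 + 23×20 + 18×5 = 2090.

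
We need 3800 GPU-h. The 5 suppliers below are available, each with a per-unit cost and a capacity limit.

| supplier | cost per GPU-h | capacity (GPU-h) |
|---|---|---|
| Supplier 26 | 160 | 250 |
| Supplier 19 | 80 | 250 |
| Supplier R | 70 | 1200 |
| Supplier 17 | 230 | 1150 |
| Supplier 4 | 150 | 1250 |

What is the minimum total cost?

Fill from the cheapest supplier first.
Take 1200 from Supplier R at 70 → need 2600 more.
Supplier 19 (80): use full 250 → 2350 GPU-h to go.
Supplier 4 at 150: take all 1250 GPU-h → 1100 still needed.
Supplier 26 (160): use full 250 → 850 GPU-h to go.
Supplier 17 (230): take the remaining 850 → done.
Cost = 1200×70 + 250×80 + 1250×150 + 250×160 + 850×230 = 527000.

527000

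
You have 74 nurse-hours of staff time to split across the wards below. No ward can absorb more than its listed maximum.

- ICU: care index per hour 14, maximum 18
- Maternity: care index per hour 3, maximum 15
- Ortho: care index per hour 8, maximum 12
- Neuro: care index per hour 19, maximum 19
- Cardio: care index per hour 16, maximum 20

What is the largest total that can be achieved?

1044

Order the wards by care index per hour: Neuro 19 > Cardio 16 > ICU 14 > Ortho 8 > Maternity 3.
Neuro takes 19 to reach its cap of 19 → 55 left.
Cardio: +20 to 20 (cap) → 35 left.
Give ICU 18 to hit its cap of 18 → 17 left.
Ortho: +12 to 12 (cap) → 5 left.
Only 5 left; Maternity takes them to reach 5.
Total = 14×18 + 3×5 + 8×12 + 19×19 + 16×20 = 1044.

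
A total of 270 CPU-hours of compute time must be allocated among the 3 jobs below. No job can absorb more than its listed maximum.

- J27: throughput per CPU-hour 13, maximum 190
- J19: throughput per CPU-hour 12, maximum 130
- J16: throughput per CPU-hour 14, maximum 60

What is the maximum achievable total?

Highest throughput per CPU-hour first: J16 14 > J27 13 > J19 12.
J16: +60 to 60 (cap) → 210 left.
J27 takes 190 to reach its cap of 190 → 20 left.
J19 has room for 130 but only 20 remain, so it gets 20.
Total = 13×190 + 12×20 + 14×60 = 3550.

3550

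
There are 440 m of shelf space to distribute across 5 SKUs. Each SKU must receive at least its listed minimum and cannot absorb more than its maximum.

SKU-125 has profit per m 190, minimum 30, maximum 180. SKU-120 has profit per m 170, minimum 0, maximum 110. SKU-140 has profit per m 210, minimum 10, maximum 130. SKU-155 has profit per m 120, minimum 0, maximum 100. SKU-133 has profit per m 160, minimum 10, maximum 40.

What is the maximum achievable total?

Meeting every minimum uses 30+0+10+0+10 = 50 m, leaving 390.
Order the SKUs by profit per m: SKU-140 210 > SKU-125 190 > SKU-120 170 > SKU-133 160 > SKU-155 120.
Give SKU-140 120 more to hit its cap of 130 → 270 left.
Give SKU-125 150 more to hit its cap of 180 → 120 left.
SKU-120 takes 110 more to reach its cap of 110 → 10 left.
SKU-133 has room for 30 more but only 10 remain, so it gets 20.
Total = 190×180 + 170×110 + 210×130 + 160×20 = 83400.

83400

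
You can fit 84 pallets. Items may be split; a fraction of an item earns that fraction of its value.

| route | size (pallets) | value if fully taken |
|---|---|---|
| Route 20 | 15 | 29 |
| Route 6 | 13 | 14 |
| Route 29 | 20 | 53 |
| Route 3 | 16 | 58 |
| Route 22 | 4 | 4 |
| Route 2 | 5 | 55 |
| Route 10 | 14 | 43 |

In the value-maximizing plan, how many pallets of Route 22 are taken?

1

Sort by value density: Route 2 55/5≈11, Route 3 58/16≈3.62, Route 10 43/14≈3.07, Route 29 53/20≈2.65, Route 20 29/15≈1.93, Route 6 14/13≈1.08, Route 22 4/4≈1.
Take all of Route 2 (5 pallets, value 55) ; 79 pallets left.
Route 3: take in full, 16 pallets for value 58 ; 63 left.
Route 10: take in full, 14 pallets for value 43 ; 49 left.
Route 29: take in full, 20 pallets for value 53 ; 29 left.
All 15 pallets of Route 20 fit (value 29) ; 14 remain.
Route 6: take in full, 13 pallets for value 14 ; 1 left.
Only 1 pallets remain; take 1/4 of Route 22 for value 4×1/4 = 1.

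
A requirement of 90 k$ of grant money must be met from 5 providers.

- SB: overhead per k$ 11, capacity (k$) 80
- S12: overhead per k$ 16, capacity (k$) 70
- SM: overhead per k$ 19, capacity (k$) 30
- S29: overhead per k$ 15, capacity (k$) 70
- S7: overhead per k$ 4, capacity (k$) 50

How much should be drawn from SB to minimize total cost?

Fill from the cheapest provider first.
S7 (4): use full 50 — 40 k$ to go.
SB (11): take the remaining 40 — done.
S29, S12, SM: unused.

40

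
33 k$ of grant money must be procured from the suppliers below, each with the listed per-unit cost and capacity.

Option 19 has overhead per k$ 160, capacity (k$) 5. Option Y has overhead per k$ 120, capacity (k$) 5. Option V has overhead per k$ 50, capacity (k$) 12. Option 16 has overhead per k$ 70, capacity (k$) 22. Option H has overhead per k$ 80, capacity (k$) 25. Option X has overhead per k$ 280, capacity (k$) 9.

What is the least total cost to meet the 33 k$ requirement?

2070

Cheapest first:
Option V at 50: take all 12 k$ ; 21 still needed.
Option 16 at 70: take 21 of its 22 ; requirement met.
Option H, Option Y, Option 19, Option X: unused.
Cost = 12×50 + 21×70 = 2070.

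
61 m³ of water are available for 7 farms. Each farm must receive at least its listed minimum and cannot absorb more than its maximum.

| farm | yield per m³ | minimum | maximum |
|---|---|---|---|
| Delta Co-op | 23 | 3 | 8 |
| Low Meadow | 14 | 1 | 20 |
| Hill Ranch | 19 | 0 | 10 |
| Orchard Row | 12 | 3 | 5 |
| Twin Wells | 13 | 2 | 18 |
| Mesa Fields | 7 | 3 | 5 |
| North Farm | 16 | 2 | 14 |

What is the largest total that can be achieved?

Meeting every minimum uses 3+1+0+3+2+3+2 = 14 m³, leaving 47.
Highest yield per m³ first: Delta Co-op 23 > Hill Ranch 19 > North Farm 16 > Low Meadow 14 > Twin Wells 13 > Orchard Row 12 > Mesa Fields 7.
Delta Co-op: +5 to 8 (cap) → 42 left.
Hill Ranch: +10 to 10 (cap) → 32 left.
Give North Farm 12 more to hit its cap of 14 → 20 left.
Low Meadow takes 19 more to reach its cap of 20 → 1 left.
Only 1 left; Twin Wells takes them to reach 3.
Total = 23×8 + 14×20 + 19×10 + 12×3 + 13×3 + 7×3 + 16×14 = 974.

974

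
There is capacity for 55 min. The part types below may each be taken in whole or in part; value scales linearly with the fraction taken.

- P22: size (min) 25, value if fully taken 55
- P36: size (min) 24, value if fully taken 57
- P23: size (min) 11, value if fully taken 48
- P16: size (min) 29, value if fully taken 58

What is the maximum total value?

Sort by value density: P23 48/11≈4.36, P36 57/24≈2.38, P22 55/25≈2.2, P16 58/29≈2.
P23: take in full, 11 min for value 48 → 44 left.
P36: take in full, 24 min for value 57 → 20 left.
Fill the last 20 min with part of P22: 20/25 of it earns 44.
Total value = 149.

149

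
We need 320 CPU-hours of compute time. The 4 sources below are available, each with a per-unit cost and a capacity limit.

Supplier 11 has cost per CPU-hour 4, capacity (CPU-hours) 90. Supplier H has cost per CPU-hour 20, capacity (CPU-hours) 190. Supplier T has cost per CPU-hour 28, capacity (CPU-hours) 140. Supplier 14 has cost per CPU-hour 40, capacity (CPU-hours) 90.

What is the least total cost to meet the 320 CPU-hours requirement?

5280

Use sources in increasing cost order.
Supplier 11 at 4: take all 90 CPU-hours — 230 still needed.
Take 190 from Supplier H at 20 — need 40 more.
Supplier T at 28: take 40 of its 140 — requirement met.
Supplier 14: unused.
Cost = 90×4 + 190×20 + 40×28 = 5280.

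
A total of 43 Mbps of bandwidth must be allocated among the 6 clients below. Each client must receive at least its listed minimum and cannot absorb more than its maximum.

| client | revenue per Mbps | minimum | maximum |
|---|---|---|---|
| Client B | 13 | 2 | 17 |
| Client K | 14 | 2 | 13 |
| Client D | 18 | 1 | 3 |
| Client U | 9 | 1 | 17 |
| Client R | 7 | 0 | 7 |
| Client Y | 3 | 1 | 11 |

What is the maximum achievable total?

541

Meeting every minimum uses 2+2+1+1+0+1 = 7 Mbps, leaving 36.
Order the clients by revenue per Mbps: Client D 18 > Client K 14 > Client B 13 > Client U 9 > Client R 7 > Client Y 3.
Client D: +2 to 3 (cap) — 34 left.
Give Client K 11 more to hit its cap of 13 — 23 left.
Give Client B 15 more to hit its cap of 17 — 8 left.
Client U has room for 16 more but only 8 remain, so it gets 9.
Total = 13×17 + 14×13 + 18×3 + 9×9 + 3×1 = 541.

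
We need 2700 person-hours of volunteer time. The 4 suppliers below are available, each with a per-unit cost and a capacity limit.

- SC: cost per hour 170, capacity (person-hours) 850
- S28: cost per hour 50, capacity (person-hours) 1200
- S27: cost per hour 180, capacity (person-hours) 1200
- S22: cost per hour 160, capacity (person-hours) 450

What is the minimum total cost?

312500

Use suppliers in increasing cost order.
S28 at 50: take all 1200 person-hours — 1500 still needed.
S22 at 160: take all 450 person-hours — 1050 still needed.
SC (170): use full 850 — 200 person-hours to go.
S27 at 180: take 200 of its 1200 — requirement met.
Cost = 1200×50 + 450×160 + 850×170 + 200×180 = 312500.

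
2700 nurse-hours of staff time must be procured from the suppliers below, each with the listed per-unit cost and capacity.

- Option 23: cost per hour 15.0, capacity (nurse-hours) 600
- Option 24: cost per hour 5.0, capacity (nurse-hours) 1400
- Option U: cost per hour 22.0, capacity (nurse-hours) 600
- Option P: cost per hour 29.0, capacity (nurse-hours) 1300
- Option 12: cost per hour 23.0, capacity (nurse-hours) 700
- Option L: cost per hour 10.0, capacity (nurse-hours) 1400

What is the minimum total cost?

Cheapest first:
Take 1400 from Option 24 at 5.0 — need 1300 more.
Option L (10.0): take the remaining 1300 — done.
Option 23, Option U, Option 12, Option P: unused.
Cost = 1400×5.0 + 1300×10.0 = 20000.

20000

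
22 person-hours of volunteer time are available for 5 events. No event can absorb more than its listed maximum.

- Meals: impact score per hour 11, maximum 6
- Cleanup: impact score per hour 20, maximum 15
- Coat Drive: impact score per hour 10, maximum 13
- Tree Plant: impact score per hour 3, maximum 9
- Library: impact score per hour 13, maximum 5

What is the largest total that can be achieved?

Rank by impact score per hour: Cleanup 20 > Library 13 > Meals 11 > Coat Drive 10 > Tree Plant 3.
Cleanup takes 15 to reach its cap of 15 ; 7 left.
Library takes 5 to reach its cap of 5 ; 2 left.
Meals: +2 (room for 6) → 2. Pool exhausted.
Total = 11×2 + 20×15 + 13×5 = 387.

387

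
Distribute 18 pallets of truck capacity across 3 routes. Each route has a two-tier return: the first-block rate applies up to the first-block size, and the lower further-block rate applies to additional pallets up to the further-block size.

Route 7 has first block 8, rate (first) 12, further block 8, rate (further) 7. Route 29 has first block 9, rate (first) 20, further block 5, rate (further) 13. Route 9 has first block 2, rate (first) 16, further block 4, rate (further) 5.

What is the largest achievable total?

Treat each block as its own option and order by rate: Route 29/first 20 > Route 9/first 16 > Route 29/second 13 > Route 7/first 12 > Route 7/second 7 > Route 9/second 5.
Route 29/first (20): +9 → 9 left.
Fill Route 9 first block (2 at 16) → 7 left.
Route 29/second (13): +5 → 2 left.
2 remain; put them into Route 7 first at 12.
Total = 20×9 + 16×2 + 13×5 + 12×2 = 301.

301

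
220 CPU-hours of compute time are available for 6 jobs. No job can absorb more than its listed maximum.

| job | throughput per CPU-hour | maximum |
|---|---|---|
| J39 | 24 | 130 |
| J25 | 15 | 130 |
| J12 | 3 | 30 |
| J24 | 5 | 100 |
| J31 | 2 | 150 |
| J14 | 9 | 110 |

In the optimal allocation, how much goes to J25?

Order the jobs by throughput per CPU-hour: J39 24 > J25 15 > J14 9 > J24 5 > J12 3 > J31 2.
Give J39 130 to hit its cap of 130 → 90 left.
Only 90 left; J25 takes them to reach 90.

90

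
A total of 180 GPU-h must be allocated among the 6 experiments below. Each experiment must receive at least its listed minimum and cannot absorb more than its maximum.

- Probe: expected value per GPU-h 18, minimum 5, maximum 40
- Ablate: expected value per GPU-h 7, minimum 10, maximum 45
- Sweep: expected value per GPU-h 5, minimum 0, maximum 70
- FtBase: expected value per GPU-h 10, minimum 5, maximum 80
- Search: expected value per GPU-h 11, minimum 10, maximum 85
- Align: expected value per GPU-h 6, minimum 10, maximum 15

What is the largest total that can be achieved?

2135

Meeting every minimum uses 5+10+0+5+10+10 = 40 GPU-h, leaving 140.
Highest expected value per GPU-h first: Probe 18 > Search 11 > FtBase 10 > Ablate 7 > Align 6 > Sweep 5.
Give Probe 35 more to hit its cap of 40 ; 105 left.
Search takes 75 more to reach its cap of 85 ; 30 left.
FtBase has room for 75 more but only 30 remain, so it gets 35.
Total = 18×40 + 7×10 + 10×35 + 11×85 + 6×10 = 2135.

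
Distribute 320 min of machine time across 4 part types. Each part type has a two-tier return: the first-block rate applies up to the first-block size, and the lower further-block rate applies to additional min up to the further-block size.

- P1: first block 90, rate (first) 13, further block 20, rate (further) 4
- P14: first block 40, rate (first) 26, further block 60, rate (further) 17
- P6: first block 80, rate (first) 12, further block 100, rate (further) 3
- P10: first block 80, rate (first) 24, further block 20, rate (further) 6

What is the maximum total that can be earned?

5750

Order all 8 blocks by rate: P14/T1 26 > P10/T1 24 > P14/T2 17 > P1/T1 13 > P6/T1 12 > P10/T2 6 > P1/T2 4 > P6/T2 3.
Fill P14 T1 block (40 at 26) → 280 left.
Fill P10 T1 block (80 at 24) → 200 left.
P14/T2 (17): +60 → 140 left.
Fill P1 T1 block (90 at 13) → 50 left.
P6/T1: +50 of 80 at 12; pool empty.
Total = 26×40 + 24×80 + 17×60 + 13×90 + 12×50 = 5750.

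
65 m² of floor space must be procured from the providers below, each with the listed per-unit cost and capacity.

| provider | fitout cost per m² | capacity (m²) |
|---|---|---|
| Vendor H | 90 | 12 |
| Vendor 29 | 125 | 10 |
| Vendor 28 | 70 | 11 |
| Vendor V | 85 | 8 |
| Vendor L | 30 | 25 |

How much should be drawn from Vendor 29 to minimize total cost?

Use providers in increasing cost order.
Vendor L at 30: take all 25 m² → 40 still needed.
Take 11 from Vendor 28 at 70 → need 29 more.
Vendor V at 85: take all 8 m² → 21 still needed.
Vendor H at 90: take all 12 m² → 9 still needed.
Vendor 29 (125): take the remaining 9 → done.

9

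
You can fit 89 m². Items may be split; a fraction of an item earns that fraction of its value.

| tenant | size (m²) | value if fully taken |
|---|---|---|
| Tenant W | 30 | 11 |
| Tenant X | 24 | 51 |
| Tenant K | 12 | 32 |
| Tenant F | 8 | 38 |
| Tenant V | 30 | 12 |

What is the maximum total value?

138.5

Best value per unit of size first: Tenant F 38/8≈4.75, Tenant K 32/12≈2.67, Tenant X 51/24≈2.12, Tenant V 12/30≈0.4, Tenant W 11/30≈0.367.
Take all of Tenant F (8 m², value 38) — 81 m² left.
Take all of Tenant K (12 m², value 32) — 69 m² left.
All 24 m² of Tenant X fit (value 51) — 45 remain.
All 30 m² of Tenant V fit (value 12) — 15 remain.
Fill the last 15 m² with part of Tenant W: 15/30 of it earns 5.5.
Total value = 138.5.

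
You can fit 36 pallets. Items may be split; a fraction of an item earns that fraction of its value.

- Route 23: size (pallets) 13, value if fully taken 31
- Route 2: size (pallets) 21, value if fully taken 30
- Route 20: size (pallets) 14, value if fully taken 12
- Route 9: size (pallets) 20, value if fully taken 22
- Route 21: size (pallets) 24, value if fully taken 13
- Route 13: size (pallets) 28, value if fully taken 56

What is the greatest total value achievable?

77

Rank by value-to-size ratio: Route 23 31/13≈2.38, Route 13 56/28≈2, Route 2 30/21≈1.43, Route 9 22/20≈1.1, Route 20 12/14≈0.857, Route 21 13/24≈0.542.
All 13 pallets of Route 23 fit (value 31) → 23 remain.
Only 23 pallets remain; take 23/28 of Route 13 for value 56×23/28 = 46.
Total value = 77.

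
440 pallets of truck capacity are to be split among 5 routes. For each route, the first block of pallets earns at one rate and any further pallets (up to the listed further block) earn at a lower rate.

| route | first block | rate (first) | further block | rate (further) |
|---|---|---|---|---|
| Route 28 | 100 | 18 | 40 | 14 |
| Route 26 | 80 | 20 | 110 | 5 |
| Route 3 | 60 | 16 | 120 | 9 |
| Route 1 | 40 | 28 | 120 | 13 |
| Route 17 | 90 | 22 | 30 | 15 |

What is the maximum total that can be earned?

Rank every tier by rate: Route 1/tier1 28 > Route 17/tier1 22 > Route 26/tier1 20 > Route 28/tier1 18 > Route 3/tier1 16 > Route 17/tier2 15 > Route 28/tier2 14 > Route 1/tier2 13 > Route 3/tier2 9 > Route 26/tier2 5.
Route 1 tier1 at 28: fill all 40 — 400 left.
Route 17 tier1 at 22: fill all 90 — 310 left.
Route 26 tier1 at 20: fill all 80 — 230 left.
Fill Route 28 tier1 block (100 at 18) — 130 left.
Fill Route 3 tier1 block (60 at 16) — 70 left.
Route 17/tier2 (15): +30 — 40 left.
Route 28/tier2 (14): +40 — 0 left.
Total = 28×40 + 22×90 + 20×80 + 18×100 + 16×60 + 15×30 + 14×40 = 8470.

8470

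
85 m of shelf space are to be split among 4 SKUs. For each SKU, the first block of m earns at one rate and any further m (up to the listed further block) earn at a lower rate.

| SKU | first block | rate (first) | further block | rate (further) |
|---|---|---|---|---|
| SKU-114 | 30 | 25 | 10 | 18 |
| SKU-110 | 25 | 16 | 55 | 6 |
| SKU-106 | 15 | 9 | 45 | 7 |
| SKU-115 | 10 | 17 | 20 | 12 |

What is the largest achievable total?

Rank every tier by rate: SKU-114/tier1 25 > SKU-114/tier2 18 > SKU-115/tier1 17 > SKU-110/tier1 16 > SKU-115/tier2 12 > SKU-106/tier1 9 > SKU-106/tier2 7 > SKU-110/tier2 6.
SKU-114 tier1 at 25: fill all 30 — 55 left.
SKU-114 tier2 at 18: fill all 10 — 45 left.
Fill SKU-115 tier1 block (10 at 17) — 35 left.
SKU-110 tier1 at 16: fill all 25 — 10 left.
SKU-115 tier2 at 12: only 10 left, fill 10.
Total = 25×30 + 18×10 + 17×10 + 16×25 + 12×10 = 1620.

1620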